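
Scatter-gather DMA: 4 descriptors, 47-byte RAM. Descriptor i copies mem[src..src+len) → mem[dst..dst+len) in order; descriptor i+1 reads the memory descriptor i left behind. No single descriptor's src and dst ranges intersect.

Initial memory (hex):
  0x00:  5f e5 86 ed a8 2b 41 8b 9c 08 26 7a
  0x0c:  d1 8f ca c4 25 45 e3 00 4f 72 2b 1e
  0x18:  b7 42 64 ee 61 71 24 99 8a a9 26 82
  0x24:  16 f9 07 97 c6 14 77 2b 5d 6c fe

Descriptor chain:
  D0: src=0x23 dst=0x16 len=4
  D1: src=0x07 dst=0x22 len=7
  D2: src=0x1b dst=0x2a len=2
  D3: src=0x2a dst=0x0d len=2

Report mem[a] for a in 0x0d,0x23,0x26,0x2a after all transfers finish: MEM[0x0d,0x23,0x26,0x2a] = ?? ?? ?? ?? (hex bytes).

MEM[0x0d,0x23,0x26,0x2a] = ee 9c 7a ee

  after D0: wrote 4B at 0x16 = 8216f907
  after D1: wrote 7B at 0x22 = 8b9c08267ad18f
  after D2: wrote 2B at 0x2a = ee61
  after D3: wrote 2B at 0x0d = ee61
query mem[0x0d]=0xee, mem[0x23]=0x9c, mem[0x26]=0x7a, mem[0x2a]=0xee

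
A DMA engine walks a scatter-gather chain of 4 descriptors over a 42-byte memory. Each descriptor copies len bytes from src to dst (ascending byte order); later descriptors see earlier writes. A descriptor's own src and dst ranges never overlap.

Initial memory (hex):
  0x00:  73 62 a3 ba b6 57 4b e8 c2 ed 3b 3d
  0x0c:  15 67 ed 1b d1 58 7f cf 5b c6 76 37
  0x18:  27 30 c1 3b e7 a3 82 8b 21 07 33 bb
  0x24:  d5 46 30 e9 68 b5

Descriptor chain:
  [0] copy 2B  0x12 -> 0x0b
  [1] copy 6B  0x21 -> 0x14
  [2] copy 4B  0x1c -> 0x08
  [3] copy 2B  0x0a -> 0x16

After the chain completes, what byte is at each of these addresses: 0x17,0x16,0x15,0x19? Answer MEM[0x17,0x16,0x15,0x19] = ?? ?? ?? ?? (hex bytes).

[0] 0x12->0x0b len=2 : 7f cf
[1] 0x21->0x14 len=6 : 07 33 bb d5 46 30
[2] 0x1c->0x08 len=4 : e7 a3 82 8b
[3] 0x0a->0x16 len=2 : 82 8b
query mem[0x17]=0x8b, mem[0x16]=0x82, mem[0x15]=0x33, mem[0x19]=0x30

MEM[0x17,0x16,0x15,0x19] = 8b 82 33 30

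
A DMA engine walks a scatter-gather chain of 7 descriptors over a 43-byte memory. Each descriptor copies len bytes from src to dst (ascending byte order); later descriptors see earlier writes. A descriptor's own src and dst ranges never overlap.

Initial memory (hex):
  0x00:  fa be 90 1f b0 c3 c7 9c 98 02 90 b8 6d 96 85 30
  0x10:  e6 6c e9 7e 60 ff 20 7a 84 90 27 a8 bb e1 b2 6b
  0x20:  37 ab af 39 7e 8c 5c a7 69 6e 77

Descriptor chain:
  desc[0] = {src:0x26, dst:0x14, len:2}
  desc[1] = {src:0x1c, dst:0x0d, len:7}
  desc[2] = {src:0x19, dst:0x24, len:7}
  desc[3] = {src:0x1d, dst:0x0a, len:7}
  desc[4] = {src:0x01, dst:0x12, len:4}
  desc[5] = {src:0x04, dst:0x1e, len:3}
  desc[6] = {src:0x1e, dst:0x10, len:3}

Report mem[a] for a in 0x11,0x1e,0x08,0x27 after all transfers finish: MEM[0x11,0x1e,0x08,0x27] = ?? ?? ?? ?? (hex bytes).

  after D0: wrote 2B at 0x14 = 5ca7
  after D1: wrote 7B at 0x0d = bbe1b26b37abaf
  after D2: wrote 7B at 0x24 = 9027a8bbe1b26b
  after D3: wrote 7B at 0x0a = e1b26b37abaf39
  after D4: wrote 4B at 0x12 = be901fb0
  after D5: wrote 3B at 0x1e = b0c3c7
  after D6: wrote 3B at 0x10 = b0c3c7
query mem[0x11]=0xc3, mem[0x1e]=0xb0, mem[0x08]=0x98, mem[0x27]=0xbb

MEM[0x11,0x1e,0x08,0x27] = c3 b0 98 bb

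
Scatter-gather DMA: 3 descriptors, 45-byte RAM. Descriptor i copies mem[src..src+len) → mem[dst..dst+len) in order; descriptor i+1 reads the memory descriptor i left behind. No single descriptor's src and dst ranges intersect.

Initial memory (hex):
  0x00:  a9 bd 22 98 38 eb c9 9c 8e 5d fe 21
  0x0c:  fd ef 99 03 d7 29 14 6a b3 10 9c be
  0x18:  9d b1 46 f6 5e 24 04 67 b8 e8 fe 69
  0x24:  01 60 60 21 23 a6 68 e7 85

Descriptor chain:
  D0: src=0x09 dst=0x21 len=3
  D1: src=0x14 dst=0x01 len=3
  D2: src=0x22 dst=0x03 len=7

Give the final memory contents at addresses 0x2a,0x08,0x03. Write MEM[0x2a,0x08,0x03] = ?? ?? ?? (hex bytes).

D0: mem[0x21..0x23] <- [5d fe 21]
D1: mem[0x01..0x03] <- [b3 10 9c]
D2: mem[0x03..0x09] <- [fe 21 01 60 60 21 23]
query mem[0x2a]=0x68, mem[0x08]=0x21, mem[0x03]=0xfe

MEM[0x2a,0x08,0x03] = 68 21 fe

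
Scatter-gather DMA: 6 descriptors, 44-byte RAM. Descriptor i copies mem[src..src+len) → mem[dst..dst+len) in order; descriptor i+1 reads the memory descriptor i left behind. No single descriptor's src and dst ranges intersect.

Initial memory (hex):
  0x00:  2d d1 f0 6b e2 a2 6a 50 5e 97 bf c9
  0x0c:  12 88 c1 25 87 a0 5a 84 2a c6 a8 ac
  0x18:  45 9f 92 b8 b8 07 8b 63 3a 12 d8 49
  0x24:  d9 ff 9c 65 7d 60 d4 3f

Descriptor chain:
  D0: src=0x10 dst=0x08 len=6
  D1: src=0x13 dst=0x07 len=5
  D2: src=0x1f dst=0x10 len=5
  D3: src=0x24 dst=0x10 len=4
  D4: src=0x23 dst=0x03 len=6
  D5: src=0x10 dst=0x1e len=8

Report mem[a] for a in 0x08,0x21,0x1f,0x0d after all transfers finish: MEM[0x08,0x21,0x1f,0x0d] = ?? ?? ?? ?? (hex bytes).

MEM[0x08,0x21,0x1f,0x0d] = 7d 65 ff c6

[0] 0x10->0x08 len=6 : 87 a0 5a 84 2a c6
[1] 0x13->0x07 len=5 : 84 2a c6 a8 ac
[2] 0x1f->0x10 len=5 : 63 3a 12 d8 49
[3] 0x24->0x10 len=4 : d9 ff 9c 65
[4] 0x23->0x03 len=6 : 49 d9 ff 9c 65 7d
[5] 0x10->0x1e len=8 : d9 ff 9c 65 49 c6 a8 ac
query mem[0x08]=0x7d, mem[0x21]=0x65, mem[0x1f]=0xff, mem[0x0d]=0xc6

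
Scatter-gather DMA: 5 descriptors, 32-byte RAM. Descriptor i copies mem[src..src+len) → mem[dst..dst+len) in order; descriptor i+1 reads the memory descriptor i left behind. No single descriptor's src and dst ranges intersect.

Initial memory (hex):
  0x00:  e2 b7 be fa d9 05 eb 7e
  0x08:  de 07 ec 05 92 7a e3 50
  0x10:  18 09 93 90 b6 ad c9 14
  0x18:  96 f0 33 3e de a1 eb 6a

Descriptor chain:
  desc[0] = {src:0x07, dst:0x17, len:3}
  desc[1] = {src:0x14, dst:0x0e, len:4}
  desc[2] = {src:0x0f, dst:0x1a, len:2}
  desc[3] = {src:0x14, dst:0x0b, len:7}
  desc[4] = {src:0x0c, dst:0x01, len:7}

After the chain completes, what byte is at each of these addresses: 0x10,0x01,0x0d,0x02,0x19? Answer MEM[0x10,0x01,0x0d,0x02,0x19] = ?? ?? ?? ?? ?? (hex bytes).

MEM[0x10,0x01,0x0d,0x02,0x19] = 07 ad c9 c9 07

#0 dst[0x17+3] := {0x7e,0xde,0x07}
#1 dst[0x0e+4] := {0xb6,0xad,0xc9,0x7e}
#2 dst[0x1a+2] := {0xad,0xc9}
#3 dst[0x0b+7] := {0xb6,0xad,0xc9,0x7e,0xde,0x07,0xad}
#4 dst[0x01+7] := {0xad,0xc9,0x7e,0xde,0x07,0xad,0x93}
query mem[0x10]=0x07, mem[0x01]=0xad, mem[0x0d]=0xc9, mem[0x02]=0xc9, mem[0x19]=0x07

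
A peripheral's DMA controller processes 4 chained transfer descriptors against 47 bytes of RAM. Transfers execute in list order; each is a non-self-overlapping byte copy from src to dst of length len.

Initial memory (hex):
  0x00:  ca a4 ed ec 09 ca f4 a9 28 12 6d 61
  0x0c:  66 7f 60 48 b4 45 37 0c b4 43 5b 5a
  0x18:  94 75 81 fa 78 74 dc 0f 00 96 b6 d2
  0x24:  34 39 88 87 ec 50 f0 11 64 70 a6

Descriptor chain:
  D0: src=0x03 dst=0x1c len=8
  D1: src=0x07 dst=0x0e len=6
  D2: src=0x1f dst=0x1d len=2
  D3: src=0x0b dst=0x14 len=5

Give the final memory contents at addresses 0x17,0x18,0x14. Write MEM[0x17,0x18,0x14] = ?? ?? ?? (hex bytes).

D0: mem[0x1c..0x23] <- [ec 09 ca f4 a9 28 12 6d]
D1: mem[0x0e..0x13] <- [a9 28 12 6d 61 66]
D2: mem[0x1d..0x1e] <- [f4 a9]
D3: mem[0x14..0x18] <- [61 66 7f a9 28]
query mem[0x17]=0xa9, mem[0x18]=0x28, mem[0x14]=0x61

MEM[0x17,0x18,0x14] = a9 28 61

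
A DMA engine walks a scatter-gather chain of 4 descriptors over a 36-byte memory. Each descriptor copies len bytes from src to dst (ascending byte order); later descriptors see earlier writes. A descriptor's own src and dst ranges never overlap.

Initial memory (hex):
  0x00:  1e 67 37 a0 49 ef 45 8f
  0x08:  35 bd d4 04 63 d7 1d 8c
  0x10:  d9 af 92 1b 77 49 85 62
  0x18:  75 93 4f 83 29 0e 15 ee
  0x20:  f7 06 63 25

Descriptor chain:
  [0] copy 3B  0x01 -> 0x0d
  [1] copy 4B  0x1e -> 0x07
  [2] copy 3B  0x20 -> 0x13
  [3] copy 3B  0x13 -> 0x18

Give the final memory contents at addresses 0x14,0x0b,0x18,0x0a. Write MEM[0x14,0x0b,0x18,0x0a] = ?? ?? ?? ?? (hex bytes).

D0: mem[0x0d..0x0f] <- [67 37 a0]
D1: mem[0x07..0x0a] <- [15 ee f7 06]
D2: mem[0x13..0x15] <- [f7 06 63]
D3: mem[0x18..0x1a] <- [f7 06 63]
query mem[0x14]=0x06, mem[0x0b]=0x04, mem[0x18]=0xf7, mem[0x0a]=0x06

MEM[0x14,0x0b,0x18,0x0a] = 06 04 f7 06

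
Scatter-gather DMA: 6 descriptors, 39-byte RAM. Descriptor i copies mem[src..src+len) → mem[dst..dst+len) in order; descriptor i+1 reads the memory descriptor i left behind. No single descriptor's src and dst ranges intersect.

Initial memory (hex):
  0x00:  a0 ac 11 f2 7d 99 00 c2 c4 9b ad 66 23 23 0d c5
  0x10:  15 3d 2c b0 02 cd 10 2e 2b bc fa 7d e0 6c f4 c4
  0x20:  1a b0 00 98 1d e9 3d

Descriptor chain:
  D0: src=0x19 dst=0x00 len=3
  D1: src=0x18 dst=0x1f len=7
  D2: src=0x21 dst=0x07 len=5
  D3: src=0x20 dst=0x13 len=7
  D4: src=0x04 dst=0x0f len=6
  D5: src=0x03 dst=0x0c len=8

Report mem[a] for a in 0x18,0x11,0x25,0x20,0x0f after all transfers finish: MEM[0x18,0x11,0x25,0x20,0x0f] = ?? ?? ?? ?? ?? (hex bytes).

MEM[0x18,0x11,0x25,0x20,0x0f] = f4 7d f4 bc 00

D0: mem[0x00..0x02] <- [bc fa 7d]
D1: mem[0x1f..0x25] <- [2b bc fa 7d e0 6c f4]
D2: mem[0x07..0x0b] <- [fa 7d e0 6c f4]
D3: mem[0x13..0x19] <- [bc fa 7d e0 6c f4 3d]
D4: mem[0x0f..0x14] <- [7d 99 00 fa 7d e0]
D5: mem[0x0c..0x13] <- [f2 7d 99 00 fa 7d e0 6c]
query mem[0x18]=0xf4, mem[0x11]=0x7d, mem[0x25]=0xf4, mem[0x20]=0xbc, mem[0x0f]=0x00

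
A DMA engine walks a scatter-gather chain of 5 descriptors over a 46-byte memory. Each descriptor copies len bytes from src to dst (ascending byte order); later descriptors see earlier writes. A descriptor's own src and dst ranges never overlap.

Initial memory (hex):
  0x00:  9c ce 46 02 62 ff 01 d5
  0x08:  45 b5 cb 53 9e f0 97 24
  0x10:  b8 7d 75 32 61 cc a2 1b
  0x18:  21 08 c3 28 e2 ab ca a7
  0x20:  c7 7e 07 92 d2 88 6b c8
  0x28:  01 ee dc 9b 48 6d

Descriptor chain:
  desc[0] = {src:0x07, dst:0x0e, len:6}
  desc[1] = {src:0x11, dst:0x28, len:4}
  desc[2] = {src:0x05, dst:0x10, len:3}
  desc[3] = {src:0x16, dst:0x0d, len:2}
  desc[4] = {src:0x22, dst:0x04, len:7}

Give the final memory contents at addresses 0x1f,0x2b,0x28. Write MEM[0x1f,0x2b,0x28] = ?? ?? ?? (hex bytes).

MEM[0x1f,0x2b,0x28] = a7 61 cb

[0] 0x07->0x0e len=6 : d5 45 b5 cb 53 9e
[1] 0x11->0x28 len=4 : cb 53 9e 61
[2] 0x05->0x10 len=3 : ff 01 d5
[3] 0x16->0x0d len=2 : a2 1b
[4] 0x22->0x04 len=7 : 07 92 d2 88 6b c8 cb
query mem[0x1f]=0xa7, mem[0x2b]=0x61, mem[0x28]=0xcb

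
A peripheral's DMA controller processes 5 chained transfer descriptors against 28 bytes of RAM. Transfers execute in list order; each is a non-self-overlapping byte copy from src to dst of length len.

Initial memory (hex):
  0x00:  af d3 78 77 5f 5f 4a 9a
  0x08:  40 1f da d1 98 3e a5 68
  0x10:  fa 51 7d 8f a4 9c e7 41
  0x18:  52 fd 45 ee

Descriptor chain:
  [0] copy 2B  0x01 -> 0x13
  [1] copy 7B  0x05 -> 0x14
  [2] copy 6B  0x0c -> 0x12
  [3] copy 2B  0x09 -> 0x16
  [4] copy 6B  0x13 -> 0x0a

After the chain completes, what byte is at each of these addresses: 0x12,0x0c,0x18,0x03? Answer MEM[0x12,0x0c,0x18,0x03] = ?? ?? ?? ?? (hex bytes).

MEM[0x12,0x0c,0x18,0x03] = 98 68 1f 77

  after D0: wrote 2B at 0x13 = d378
  after D1: wrote 7B at 0x14 = 5f4a9a401fdad1
  after D2: wrote 6B at 0x12 = 983ea568fa51
  after D3: wrote 2B at 0x16 = 1fda
  after D4: wrote 6B at 0x0a = 3ea5681fda1f
query mem[0x12]=0x98, mem[0x0c]=0x68, mem[0x18]=0x1f, mem[0x03]=0x77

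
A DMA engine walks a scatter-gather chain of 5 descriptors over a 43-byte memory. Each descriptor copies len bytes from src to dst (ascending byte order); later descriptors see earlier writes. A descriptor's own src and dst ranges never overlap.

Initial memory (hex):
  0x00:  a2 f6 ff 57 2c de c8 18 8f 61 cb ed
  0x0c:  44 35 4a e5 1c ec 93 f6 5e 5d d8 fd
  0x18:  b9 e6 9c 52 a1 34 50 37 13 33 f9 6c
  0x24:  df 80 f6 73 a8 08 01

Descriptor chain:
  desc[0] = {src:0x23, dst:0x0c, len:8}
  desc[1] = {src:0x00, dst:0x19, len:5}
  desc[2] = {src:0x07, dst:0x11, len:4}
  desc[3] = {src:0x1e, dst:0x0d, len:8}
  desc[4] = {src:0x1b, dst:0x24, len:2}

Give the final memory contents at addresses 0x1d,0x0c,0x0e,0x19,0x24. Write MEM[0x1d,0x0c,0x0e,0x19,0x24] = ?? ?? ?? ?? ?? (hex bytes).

#0 dst[0x0c+8] := {0x6c,0xdf,0x80,0xf6,0x73,0xa8,0x08,0x01}
#1 dst[0x19+5] := {0xa2,0xf6,0xff,0x57,0x2c}
#2 dst[0x11+4] := {0x18,0x8f,0x61,0xcb}
#3 dst[0x0d+8] := {0x50,0x37,0x13,0x33,0xf9,0x6c,0xdf,0x80}
#4 dst[0x24+2] := {0xff,0x57}
query mem[0x1d]=0x2c, mem[0x0c]=0x6c, mem[0x0e]=0x37, mem[0x19]=0xa2, mem[0x24]=0xff

MEM[0x1d,0x0c,0x0e,0x19,0x24] = 2c 6c 37 a2 ff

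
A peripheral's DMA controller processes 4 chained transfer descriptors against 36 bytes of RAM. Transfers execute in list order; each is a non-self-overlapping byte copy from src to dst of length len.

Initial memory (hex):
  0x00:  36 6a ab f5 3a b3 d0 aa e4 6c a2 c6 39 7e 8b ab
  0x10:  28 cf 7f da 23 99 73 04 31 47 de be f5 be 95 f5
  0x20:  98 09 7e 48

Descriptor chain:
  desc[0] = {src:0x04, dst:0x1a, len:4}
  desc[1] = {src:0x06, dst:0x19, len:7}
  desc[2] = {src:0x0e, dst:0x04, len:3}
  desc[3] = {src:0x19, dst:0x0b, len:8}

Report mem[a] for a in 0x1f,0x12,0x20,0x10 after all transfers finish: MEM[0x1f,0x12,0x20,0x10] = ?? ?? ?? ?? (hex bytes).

  after D0: wrote 4B at 0x1a = 3ab3d0aa
  after D1: wrote 7B at 0x19 = d0aae46ca2c639
  after D2: wrote 3B at 0x04 = 8bab28
  after D3: wrote 8B at 0x0b = d0aae46ca2c63998
query mem[0x1f]=0x39, mem[0x12]=0x98, mem[0x20]=0x98, mem[0x10]=0xc6

MEM[0x1f,0x12,0x20,0x10] = 39 98 98 c6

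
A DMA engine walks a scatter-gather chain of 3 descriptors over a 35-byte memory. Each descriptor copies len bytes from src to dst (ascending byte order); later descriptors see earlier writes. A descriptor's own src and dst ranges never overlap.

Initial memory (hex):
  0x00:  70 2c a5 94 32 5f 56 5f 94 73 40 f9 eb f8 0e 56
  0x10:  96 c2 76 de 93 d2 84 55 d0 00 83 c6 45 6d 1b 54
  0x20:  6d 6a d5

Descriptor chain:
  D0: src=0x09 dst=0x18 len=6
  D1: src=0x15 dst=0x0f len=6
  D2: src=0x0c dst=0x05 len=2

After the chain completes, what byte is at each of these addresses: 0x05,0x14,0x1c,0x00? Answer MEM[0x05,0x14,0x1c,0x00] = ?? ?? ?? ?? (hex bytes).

MEM[0x05,0x14,0x1c,0x00] = eb f9 f8 70

  after D0: wrote 6B at 0x18 = 7340f9ebf80e
  after D1: wrote 6B at 0x0f = d284557340f9
  after D2: wrote 2B at 0x05 = ebf8
query mem[0x05]=0xeb, mem[0x14]=0xf9, mem[0x1c]=0xf8, mem[0x00]=0x70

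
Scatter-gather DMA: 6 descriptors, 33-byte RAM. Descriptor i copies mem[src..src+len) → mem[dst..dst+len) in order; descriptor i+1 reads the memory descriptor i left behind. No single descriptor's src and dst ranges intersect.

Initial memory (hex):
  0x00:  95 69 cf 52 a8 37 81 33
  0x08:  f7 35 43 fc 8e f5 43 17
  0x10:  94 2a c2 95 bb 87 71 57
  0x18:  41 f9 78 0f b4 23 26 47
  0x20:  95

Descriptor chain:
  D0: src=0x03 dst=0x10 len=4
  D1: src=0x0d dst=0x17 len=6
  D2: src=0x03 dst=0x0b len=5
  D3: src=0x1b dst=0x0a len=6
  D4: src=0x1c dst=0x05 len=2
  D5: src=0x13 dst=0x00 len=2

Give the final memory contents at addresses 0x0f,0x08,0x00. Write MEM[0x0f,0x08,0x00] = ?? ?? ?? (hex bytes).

MEM[0x0f,0x08,0x00] = 95 f7 81

[0] 0x03->0x10 len=4 : 52 a8 37 81
[1] 0x0d->0x17 len=6 : f5 43 17 52 a8 37
[2] 0x03->0x0b len=5 : 52 a8 37 81 33
[3] 0x1b->0x0a len=6 : a8 37 23 26 47 95
[4] 0x1c->0x05 len=2 : 37 23
[5] 0x13->0x00 len=2 : 81 bb
query mem[0x0f]=0x95, mem[0x08]=0xf7, mem[0x00]=0x81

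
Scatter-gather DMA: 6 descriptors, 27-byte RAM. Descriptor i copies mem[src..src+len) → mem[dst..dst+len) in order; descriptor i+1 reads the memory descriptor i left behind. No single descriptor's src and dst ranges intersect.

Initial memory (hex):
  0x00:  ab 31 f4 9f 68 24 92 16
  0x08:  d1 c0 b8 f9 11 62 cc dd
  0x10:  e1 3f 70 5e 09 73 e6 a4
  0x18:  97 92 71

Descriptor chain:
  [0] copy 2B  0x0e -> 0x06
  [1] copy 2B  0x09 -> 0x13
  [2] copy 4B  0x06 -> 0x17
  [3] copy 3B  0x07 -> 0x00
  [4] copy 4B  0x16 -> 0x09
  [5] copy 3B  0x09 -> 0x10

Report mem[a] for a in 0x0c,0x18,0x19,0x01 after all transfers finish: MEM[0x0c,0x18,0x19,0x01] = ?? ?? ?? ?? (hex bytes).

[0] 0x0e->0x06 len=2 : cc dd
[1] 0x09->0x13 len=2 : c0 b8
[2] 0x06->0x17 len=4 : cc dd d1 c0
[3] 0x07->0x00 len=3 : dd d1 c0
[4] 0x16->0x09 len=4 : e6 cc dd d1
[5] 0x09->0x10 len=3 : e6 cc dd
query mem[0x0c]=0xd1, mem[0x18]=0xdd, mem[0x19]=0xd1, mem[0x01]=0xd1

MEM[0x0c,0x18,0x19,0x01] = d1 dd d1 d1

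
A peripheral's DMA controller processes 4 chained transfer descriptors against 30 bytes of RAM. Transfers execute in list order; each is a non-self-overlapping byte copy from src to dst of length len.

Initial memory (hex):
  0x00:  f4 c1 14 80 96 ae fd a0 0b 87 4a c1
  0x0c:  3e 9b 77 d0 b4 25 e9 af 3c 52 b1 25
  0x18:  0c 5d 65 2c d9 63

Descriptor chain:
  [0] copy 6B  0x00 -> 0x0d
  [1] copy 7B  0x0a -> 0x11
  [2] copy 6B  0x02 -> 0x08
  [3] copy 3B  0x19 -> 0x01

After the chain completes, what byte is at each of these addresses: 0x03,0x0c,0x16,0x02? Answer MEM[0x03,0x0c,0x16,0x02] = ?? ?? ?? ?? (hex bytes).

MEM[0x03,0x0c,0x16,0x02] = 2c fd 14 65

D0: mem[0x0d..0x12] <- [f4 c1 14 80 96 ae]
D1: mem[0x11..0x17] <- [4a c1 3e f4 c1 14 80]
D2: mem[0x08..0x0d] <- [14 80 96 ae fd a0]
D3: mem[0x01..0x03] <- [5d 65 2c]
query mem[0x03]=0x2c, mem[0x0c]=0xfd, mem[0x16]=0x14, mem[0x02]=0x65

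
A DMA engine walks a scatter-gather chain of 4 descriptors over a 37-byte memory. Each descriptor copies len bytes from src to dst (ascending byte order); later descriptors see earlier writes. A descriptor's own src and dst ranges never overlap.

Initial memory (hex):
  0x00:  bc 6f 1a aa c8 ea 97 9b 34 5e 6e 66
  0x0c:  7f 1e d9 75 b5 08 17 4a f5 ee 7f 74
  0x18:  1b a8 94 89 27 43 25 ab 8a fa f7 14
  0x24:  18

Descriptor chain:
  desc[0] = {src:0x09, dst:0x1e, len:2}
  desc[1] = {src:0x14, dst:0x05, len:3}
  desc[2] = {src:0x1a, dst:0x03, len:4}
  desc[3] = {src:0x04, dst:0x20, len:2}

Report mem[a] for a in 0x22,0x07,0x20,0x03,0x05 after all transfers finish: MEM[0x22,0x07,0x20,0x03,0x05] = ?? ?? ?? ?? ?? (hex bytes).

D0: mem[0x1e..0x1f] <- [5e 6e]
D1: mem[0x05..0x07] <- [f5 ee 7f]
D2: mem[0x03..0x06] <- [94 89 27 43]
D3: mem[0x20..0x21] <- [89 27]
query mem[0x22]=0xf7, mem[0x07]=0x7f, mem[0x20]=0x89, mem[0x03]=0x94, mem[0x05]=0x27

MEM[0x22,0x07,0x20,0x03,0x05] = f7 7f 89 94 27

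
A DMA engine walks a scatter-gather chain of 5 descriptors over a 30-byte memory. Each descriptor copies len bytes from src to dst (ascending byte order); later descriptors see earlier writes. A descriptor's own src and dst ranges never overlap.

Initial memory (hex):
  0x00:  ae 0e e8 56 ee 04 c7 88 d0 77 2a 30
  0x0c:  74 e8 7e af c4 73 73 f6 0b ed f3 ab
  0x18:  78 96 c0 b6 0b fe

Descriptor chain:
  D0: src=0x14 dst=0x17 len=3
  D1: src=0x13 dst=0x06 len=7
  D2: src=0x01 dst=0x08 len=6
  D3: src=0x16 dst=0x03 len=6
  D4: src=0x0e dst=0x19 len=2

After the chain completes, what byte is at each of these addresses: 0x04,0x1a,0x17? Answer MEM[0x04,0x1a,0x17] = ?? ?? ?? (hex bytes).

MEM[0x04,0x1a,0x17] = 0b af 0b

D0: mem[0x17..0x19] <- [0b ed f3]
D1: mem[0x06..0x0c] <- [f6 0b ed f3 0b ed f3]
D2: mem[0x08..0x0d] <- [0e e8 56 ee 04 f6]
D3: mem[0x03..0x08] <- [f3 0b ed f3 c0 b6]
D4: mem[0x19..0x1a] <- [7e af]
query mem[0x04]=0x0b, mem[0x1a]=0xaf, mem[0x17]=0x0b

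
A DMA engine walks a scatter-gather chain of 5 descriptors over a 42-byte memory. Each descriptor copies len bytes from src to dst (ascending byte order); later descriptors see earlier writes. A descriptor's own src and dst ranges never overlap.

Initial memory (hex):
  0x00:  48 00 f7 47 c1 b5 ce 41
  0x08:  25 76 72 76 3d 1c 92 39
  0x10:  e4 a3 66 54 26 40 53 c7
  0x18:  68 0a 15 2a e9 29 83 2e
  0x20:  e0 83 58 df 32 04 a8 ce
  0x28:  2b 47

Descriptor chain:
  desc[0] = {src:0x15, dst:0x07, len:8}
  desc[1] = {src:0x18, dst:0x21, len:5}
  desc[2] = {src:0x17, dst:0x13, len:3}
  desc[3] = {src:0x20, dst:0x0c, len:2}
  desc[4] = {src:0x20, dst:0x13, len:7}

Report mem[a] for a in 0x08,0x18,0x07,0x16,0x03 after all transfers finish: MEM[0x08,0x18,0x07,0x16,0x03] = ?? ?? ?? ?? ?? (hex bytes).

[0] 0x15->0x07 len=8 : 40 53 c7 68 0a 15 2a e9
[1] 0x18->0x21 len=5 : 68 0a 15 2a e9
[2] 0x17->0x13 len=3 : c7 68 0a
[3] 0x20->0x0c len=2 : e0 68
[4] 0x20->0x13 len=7 : e0 68 0a 15 2a e9 a8
query mem[0x08]=0x53, mem[0x18]=0xe9, mem[0x07]=0x40, mem[0x16]=0x15, mem[0x03]=0x47

MEM[0x08,0x18,0x07,0x16,0x03] = 53 e9 40 15 47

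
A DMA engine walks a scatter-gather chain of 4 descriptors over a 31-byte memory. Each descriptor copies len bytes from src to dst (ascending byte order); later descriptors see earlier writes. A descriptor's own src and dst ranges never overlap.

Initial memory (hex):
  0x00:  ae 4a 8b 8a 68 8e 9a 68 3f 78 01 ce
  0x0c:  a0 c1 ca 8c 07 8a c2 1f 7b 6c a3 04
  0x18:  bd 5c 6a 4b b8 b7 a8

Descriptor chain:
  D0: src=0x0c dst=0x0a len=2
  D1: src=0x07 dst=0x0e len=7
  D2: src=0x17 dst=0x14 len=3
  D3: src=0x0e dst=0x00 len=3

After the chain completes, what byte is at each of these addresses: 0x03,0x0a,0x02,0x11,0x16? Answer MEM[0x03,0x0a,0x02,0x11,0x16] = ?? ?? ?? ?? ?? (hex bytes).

MEM[0x03,0x0a,0x02,0x11,0x16] = 8a a0 78 a0 5c

D0: mem[0x0a..0x0b] <- [a0 c1]
D1: mem[0x0e..0x14] <- [68 3f 78 a0 c1 a0 c1]
D2: mem[0x14..0x16] <- [04 bd 5c]
D3: mem[0x00..0x02] <- [68 3f 78]
query mem[0x03]=0x8a, mem[0x0a]=0xa0, mem[0x02]=0x78, mem[0x11]=0xa0, mem[0x16]=0x5c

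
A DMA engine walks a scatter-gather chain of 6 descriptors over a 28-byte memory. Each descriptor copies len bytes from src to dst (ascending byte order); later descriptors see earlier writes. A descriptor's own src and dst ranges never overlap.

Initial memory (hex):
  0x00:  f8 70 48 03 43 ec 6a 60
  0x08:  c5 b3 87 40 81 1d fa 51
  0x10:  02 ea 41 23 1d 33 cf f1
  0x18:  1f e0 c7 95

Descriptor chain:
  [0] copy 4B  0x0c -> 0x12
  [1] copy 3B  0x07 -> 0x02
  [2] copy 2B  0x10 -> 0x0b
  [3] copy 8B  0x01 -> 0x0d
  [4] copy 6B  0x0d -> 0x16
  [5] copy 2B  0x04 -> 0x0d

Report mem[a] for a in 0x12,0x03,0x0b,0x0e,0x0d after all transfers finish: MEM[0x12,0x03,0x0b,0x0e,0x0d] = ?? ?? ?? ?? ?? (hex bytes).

MEM[0x12,0x03,0x0b,0x0e,0x0d] = 6a c5 02 ec b3

D0: mem[0x12..0x15] <- [81 1d fa 51]
D1: mem[0x02..0x04] <- [60 c5 b3]
D2: mem[0x0b..0x0c] <- [02 ea]
D3: mem[0x0d..0x14] <- [70 60 c5 b3 ec 6a 60 c5]
D4: mem[0x16..0x1b] <- [70 60 c5 b3 ec 6a]
D5: mem[0x0d..0x0e] <- [b3 ec]
query mem[0x12]=0x6a, mem[0x03]=0xc5, mem[0x0b]=0x02, mem[0x0e]=0xec, mem[0x0d]=0xb3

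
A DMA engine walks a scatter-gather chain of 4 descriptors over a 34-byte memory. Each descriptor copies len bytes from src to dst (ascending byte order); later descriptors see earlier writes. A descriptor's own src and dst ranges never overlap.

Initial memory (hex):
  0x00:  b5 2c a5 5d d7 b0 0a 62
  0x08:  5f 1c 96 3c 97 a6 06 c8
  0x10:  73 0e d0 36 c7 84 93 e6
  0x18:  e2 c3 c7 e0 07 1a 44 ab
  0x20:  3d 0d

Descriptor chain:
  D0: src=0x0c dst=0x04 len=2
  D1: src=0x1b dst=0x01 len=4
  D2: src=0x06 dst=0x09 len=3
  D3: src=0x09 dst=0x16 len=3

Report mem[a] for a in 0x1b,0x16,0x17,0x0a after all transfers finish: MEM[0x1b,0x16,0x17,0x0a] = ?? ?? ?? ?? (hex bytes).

MEM[0x1b,0x16,0x17,0x0a] = e0 0a 62 62

[0] 0x0c->0x04 len=2 : 97 a6
[1] 0x1b->0x01 len=4 : e0 07 1a 44
[2] 0x06->0x09 len=3 : 0a 62 5f
[3] 0x09->0x16 len=3 : 0a 62 5f
query mem[0x1b]=0xe0, mem[0x16]=0x0a, mem[0x17]=0x62, mem[0x0a]=0x62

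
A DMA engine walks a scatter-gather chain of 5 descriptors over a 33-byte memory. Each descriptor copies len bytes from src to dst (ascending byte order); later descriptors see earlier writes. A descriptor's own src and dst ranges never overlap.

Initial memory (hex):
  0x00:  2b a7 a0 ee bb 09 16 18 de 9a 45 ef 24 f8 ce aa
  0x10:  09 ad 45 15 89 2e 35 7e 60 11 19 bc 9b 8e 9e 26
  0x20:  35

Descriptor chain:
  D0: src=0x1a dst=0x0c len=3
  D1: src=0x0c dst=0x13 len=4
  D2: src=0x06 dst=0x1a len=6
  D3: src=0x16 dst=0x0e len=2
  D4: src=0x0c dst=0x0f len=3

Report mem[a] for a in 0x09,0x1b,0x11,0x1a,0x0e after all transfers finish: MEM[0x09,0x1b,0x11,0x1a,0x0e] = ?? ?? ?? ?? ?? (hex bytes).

MEM[0x09,0x1b,0x11,0x1a,0x0e] = 9a 18 aa 16 aa

[0] 0x1a->0x0c len=3 : 19 bc 9b
[1] 0x0c->0x13 len=4 : 19 bc 9b aa
[2] 0x06->0x1a len=6 : 16 18 de 9a 45 ef
[3] 0x16->0x0e len=2 : aa 7e
[4] 0x0c->0x0f len=3 : 19 bc aa
query mem[0x09]=0x9a, mem[0x1b]=0x18, mem[0x11]=0xaa, mem[0x1a]=0x16, mem[0x0e]=0xaa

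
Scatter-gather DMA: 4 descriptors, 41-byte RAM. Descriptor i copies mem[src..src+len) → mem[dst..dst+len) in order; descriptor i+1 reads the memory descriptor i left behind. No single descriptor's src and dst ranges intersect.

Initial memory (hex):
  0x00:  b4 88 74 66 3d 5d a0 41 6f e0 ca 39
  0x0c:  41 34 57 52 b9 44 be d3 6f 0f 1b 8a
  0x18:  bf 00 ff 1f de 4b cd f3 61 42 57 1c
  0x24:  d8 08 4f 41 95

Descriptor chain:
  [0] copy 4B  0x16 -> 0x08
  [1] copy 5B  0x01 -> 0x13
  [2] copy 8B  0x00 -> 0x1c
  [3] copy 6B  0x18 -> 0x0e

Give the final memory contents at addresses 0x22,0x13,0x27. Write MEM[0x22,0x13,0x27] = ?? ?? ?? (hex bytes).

  after D0: wrote 4B at 0x08 = 1b8abf00
  after D1: wrote 5B at 0x13 = 8874663d5d
  after D2: wrote 8B at 0x1c = b48874663d5da041
  after D3: wrote 6B at 0x0e = bf00ff1fb488
query mem[0x22]=0xa0, mem[0x13]=0x88, mem[0x27]=0x41

MEM[0x22,0x13,0x27] = a0 88 41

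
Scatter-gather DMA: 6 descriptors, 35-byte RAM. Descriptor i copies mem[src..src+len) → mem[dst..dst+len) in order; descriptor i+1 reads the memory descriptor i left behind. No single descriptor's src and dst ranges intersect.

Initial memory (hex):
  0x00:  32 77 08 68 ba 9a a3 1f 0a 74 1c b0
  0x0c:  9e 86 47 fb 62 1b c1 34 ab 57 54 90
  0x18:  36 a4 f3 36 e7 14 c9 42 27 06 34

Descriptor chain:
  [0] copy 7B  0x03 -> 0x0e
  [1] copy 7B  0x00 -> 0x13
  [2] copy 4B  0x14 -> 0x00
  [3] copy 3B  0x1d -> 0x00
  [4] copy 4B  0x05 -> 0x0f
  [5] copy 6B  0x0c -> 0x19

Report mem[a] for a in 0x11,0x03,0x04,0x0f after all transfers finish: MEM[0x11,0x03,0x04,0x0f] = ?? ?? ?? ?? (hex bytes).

  after D0: wrote 7B at 0x0e = 68ba9aa31f0a74
  after D1: wrote 7B at 0x13 = 32770868ba9aa3
  after D2: wrote 4B at 0x00 = 770868ba
  after D3: wrote 3B at 0x00 = 14c942
  after D4: wrote 4B at 0x0f = 9aa31f0a
  after D5: wrote 6B at 0x19 = 9e86689aa31f
query mem[0x11]=0x1f, mem[0x03]=0xba, mem[0x04]=0xba, mem[0x0f]=0x9a

MEM[0x11,0x03,0x04,0x0f] = 1f ba ba 9a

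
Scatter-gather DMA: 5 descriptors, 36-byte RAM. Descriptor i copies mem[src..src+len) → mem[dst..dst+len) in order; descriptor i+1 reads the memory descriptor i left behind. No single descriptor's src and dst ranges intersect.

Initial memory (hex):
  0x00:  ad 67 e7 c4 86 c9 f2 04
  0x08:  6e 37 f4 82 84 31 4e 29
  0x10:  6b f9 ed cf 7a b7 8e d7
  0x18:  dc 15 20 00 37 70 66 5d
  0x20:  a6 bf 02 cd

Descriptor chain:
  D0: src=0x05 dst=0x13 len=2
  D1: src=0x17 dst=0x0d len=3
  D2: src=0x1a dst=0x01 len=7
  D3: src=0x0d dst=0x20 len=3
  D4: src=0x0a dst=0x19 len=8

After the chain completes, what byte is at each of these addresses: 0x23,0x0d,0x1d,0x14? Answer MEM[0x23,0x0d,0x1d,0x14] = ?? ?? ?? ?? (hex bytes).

#0 dst[0x13+2] := {0xc9,0xf2}
#1 dst[0x0d+3] := {0xd7,0xdc,0x15}
#2 dst[0x01+7] := {0x20,0x00,0x37,0x70,0x66,0x5d,0xa6}
#3 dst[0x20+3] := {0xd7,0xdc,0x15}
#4 dst[0x19+8] := {0xf4,0x82,0x84,0xd7,0xdc,0x15,0x6b,0xf9}
query mem[0x23]=0xcd, mem[0x0d]=0xd7, mem[0x1d]=0xdc, mem[0x14]=0xf2

MEM[0x23,0x0d,0x1d,0x14] = cd d7 dc f2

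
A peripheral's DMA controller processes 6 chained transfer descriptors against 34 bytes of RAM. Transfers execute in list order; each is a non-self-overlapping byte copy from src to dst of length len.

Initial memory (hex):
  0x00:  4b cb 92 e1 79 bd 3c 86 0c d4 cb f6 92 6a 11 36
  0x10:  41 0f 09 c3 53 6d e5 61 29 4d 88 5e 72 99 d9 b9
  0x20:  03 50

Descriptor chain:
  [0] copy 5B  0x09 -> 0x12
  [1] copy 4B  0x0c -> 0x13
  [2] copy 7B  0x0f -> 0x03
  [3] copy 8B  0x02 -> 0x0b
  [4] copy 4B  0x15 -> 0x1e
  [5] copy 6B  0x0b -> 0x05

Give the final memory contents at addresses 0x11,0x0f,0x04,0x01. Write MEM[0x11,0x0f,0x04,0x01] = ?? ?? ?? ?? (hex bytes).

MEM[0x11,0x0f,0x04,0x01] = 6a d4 41 cb

  after D0: wrote 5B at 0x12 = d4cbf6926a
  after D1: wrote 4B at 0x13 = 926a1136
  after D2: wrote 7B at 0x03 = 36410fd4926a11
  after D3: wrote 8B at 0x0b = 9236410fd4926a11
  after D4: wrote 4B at 0x1e = 11366129
  after D5: wrote 6B at 0x05 = 9236410fd492
query mem[0x11]=0x6a, mem[0x0f]=0xd4, mem[0x04]=0x41, mem[0x01]=0xcb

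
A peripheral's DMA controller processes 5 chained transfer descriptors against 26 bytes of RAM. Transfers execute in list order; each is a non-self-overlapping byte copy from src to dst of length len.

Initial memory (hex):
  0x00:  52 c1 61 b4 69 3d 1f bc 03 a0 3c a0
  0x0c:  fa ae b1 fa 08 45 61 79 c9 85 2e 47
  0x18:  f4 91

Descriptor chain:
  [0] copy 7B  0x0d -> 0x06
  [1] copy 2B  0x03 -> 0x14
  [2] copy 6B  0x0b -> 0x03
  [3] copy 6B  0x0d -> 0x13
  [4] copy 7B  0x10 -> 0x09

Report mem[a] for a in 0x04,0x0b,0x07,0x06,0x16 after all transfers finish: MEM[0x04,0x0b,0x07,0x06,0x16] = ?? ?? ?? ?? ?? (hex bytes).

[0] 0x0d->0x06 len=7 : ae b1 fa 08 45 61 79
[1] 0x03->0x14 len=2 : b4 69
[2] 0x0b->0x03 len=6 : 61 79 ae b1 fa 08
[3] 0x0d->0x13 len=6 : ae b1 fa 08 45 61
[4] 0x10->0x09 len=7 : 08 45 61 ae b1 fa 08
query mem[0x04]=0x79, mem[0x0b]=0x61, mem[0x07]=0xfa, mem[0x06]=0xb1, mem[0x16]=0x08

MEM[0x04,0x0b,0x07,0x06,0x16] = 79 61 fa b1 08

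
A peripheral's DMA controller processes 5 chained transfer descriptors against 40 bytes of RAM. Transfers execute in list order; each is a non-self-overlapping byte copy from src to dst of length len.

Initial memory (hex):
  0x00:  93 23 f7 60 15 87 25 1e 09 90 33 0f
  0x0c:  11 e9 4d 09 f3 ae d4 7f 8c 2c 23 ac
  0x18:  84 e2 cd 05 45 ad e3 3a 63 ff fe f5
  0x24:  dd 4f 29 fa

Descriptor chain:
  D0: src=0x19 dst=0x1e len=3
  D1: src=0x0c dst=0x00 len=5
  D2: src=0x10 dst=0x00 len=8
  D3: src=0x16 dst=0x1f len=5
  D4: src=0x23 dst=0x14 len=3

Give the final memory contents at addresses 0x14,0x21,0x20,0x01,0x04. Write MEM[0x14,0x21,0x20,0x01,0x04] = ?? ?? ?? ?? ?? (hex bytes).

[0] 0x19->0x1e len=3 : e2 cd 05
[1] 0x0c->0x00 len=5 : 11 e9 4d 09 f3
[2] 0x10->0x00 len=8 : f3 ae d4 7f 8c 2c 23 ac
[3] 0x16->0x1f len=5 : 23 ac 84 e2 cd
[4] 0x23->0x14 len=3 : cd dd 4f
query mem[0x14]=0xcd, mem[0x21]=0x84, mem[0x20]=0xac, mem[0x01]=0xae, mem[0x04]=0x8c

MEM[0x14,0x21,0x20,0x01,0x04] = cd 84 ac ae 8c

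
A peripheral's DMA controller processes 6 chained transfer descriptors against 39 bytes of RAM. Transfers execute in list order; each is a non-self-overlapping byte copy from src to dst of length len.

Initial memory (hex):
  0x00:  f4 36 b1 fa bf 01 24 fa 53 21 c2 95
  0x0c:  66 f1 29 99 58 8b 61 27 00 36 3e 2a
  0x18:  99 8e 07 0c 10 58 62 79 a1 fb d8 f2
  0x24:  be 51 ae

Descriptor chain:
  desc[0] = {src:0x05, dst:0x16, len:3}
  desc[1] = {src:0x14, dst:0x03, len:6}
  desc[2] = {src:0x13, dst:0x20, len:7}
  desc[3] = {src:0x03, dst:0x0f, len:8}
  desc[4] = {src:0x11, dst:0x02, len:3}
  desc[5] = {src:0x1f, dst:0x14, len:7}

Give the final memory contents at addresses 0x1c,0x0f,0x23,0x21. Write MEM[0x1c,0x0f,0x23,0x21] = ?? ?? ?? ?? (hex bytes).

D0: mem[0x16..0x18] <- [01 24 fa]
D1: mem[0x03..0x08] <- [00 36 01 24 fa 8e]
D2: mem[0x20..0x26] <- [27 00 36 01 24 fa 8e]
D3: mem[0x0f..0x16] <- [00 36 01 24 fa 8e 21 c2]
D4: mem[0x02..0x04] <- [01 24 fa]
D5: mem[0x14..0x1a] <- [79 27 00 36 01 24 fa]
query mem[0x1c]=0x10, mem[0x0f]=0x00, mem[0x23]=0x01, mem[0x21]=0x00

MEM[0x1c,0x0f,0x23,0x21] = 10 00 01 00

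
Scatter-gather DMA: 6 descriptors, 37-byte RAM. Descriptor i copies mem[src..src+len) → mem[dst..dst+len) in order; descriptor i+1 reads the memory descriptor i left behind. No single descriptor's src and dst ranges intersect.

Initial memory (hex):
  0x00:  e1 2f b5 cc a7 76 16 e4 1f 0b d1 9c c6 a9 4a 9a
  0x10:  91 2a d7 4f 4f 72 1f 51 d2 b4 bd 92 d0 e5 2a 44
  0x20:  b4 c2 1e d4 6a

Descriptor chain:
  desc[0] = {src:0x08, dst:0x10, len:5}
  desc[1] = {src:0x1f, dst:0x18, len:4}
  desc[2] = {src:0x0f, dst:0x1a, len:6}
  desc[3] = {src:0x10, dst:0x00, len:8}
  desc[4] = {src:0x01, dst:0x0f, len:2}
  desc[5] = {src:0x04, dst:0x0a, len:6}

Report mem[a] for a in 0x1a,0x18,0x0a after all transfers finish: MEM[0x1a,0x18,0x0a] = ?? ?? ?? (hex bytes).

MEM[0x1a,0x18,0x0a] = 9a 44 c6

  after D0: wrote 5B at 0x10 = 1f0bd19cc6
  after D1: wrote 4B at 0x18 = 44b4c21e
  after D2: wrote 6B at 0x1a = 9a1f0bd19cc6
  after D3: wrote 8B at 0x00 = 1f0bd19cc6721f51
  after D4: wrote 2B at 0x0f = 0bd1
  after D5: wrote 6B at 0x0a = c6721f511f0b
query mem[0x1a]=0x9a, mem[0x18]=0x44, mem[0x0a]=0xc6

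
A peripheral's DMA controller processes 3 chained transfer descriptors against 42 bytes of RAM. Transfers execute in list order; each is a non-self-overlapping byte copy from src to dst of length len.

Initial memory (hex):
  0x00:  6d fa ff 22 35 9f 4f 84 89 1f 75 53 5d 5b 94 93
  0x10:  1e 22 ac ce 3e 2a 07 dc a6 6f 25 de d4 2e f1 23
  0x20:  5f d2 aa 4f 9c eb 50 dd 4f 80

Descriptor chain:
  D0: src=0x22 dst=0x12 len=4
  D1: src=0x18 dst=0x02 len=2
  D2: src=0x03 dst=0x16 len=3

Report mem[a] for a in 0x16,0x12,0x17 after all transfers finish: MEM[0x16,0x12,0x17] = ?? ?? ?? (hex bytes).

MEM[0x16,0x12,0x17] = 6f aa 35

D0: mem[0x12..0x15] <- [aa 4f 9c eb]
D1: mem[0x02..0x03] <- [a6 6f]
D2: mem[0x16..0x18] <- [6f 35 9f]
query mem[0x16]=0x6f, mem[0x12]=0xaa, mem[0x17]=0x35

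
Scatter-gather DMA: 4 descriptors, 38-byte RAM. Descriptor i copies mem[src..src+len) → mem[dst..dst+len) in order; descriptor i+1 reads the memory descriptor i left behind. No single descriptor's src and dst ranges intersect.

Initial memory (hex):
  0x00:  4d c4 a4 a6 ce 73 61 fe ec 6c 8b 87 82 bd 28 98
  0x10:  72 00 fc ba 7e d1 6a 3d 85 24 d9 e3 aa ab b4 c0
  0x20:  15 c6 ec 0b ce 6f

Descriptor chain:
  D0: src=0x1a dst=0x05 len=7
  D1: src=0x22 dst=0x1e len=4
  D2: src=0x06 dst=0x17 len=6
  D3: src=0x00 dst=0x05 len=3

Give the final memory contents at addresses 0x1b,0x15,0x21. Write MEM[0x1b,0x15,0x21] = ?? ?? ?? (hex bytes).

MEM[0x1b,0x15,0x21] = c0 d1 6f

  after D0: wrote 7B at 0x05 = d9e3aaabb4c015
  after D1: wrote 4B at 0x1e = ec0bce6f
  after D2: wrote 6B at 0x17 = e3aaabb4c015
  after D3: wrote 3B at 0x05 = 4dc4a4
query mem[0x1b]=0xc0, mem[0x15]=0xd1, mem[0x21]=0x6f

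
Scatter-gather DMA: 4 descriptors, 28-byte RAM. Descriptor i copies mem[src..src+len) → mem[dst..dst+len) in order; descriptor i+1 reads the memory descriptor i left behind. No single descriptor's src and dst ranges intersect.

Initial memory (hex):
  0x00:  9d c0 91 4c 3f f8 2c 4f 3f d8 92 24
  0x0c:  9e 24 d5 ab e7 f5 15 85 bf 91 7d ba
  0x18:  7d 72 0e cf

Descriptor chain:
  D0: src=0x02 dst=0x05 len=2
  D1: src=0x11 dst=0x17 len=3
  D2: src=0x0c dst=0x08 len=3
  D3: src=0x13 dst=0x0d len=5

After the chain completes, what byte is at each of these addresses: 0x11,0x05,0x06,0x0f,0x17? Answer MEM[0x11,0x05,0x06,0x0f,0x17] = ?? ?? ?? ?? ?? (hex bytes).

MEM[0x11,0x05,0x06,0x0f,0x17] = f5 91 4c 91 f5

#0 dst[0x05+2] := {0x91,0x4c}
#1 dst[0x17+3] := {0xf5,0x15,0x85}
#2 dst[0x08+3] := {0x9e,0x24,0xd5}
#3 dst[0x0d+5] := {0x85,0xbf,0x91,0x7d,0xf5}
query mem[0x11]=0xf5, mem[0x05]=0x91, mem[0x06]=0x4c, mem[0x0f]=0x91, mem[0x17]=0xf5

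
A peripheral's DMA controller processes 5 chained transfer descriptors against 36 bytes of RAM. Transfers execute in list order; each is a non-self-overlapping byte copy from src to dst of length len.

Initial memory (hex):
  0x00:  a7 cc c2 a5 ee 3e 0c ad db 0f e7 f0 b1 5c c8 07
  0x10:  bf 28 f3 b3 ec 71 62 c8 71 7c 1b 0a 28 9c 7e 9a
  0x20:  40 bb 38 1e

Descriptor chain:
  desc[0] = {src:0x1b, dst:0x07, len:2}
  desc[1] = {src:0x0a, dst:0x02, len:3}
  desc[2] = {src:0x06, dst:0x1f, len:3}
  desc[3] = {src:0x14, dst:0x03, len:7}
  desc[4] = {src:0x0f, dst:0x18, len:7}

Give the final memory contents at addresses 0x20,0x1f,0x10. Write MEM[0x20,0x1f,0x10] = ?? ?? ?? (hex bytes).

[0] 0x1b->0x07 len=2 : 0a 28
[1] 0x0a->0x02 len=3 : e7 f0 b1
[2] 0x06->0x1f len=3 : 0c 0a 28
[3] 0x14->0x03 len=7 : ec 71 62 c8 71 7c 1b
[4] 0x0f->0x18 len=7 : 07 bf 28 f3 b3 ec 71
query mem[0x20]=0x0a, mem[0x1f]=0x0c, mem[0x10]=0xbf

MEM[0x20,0x1f,0x10] = 0a 0c bf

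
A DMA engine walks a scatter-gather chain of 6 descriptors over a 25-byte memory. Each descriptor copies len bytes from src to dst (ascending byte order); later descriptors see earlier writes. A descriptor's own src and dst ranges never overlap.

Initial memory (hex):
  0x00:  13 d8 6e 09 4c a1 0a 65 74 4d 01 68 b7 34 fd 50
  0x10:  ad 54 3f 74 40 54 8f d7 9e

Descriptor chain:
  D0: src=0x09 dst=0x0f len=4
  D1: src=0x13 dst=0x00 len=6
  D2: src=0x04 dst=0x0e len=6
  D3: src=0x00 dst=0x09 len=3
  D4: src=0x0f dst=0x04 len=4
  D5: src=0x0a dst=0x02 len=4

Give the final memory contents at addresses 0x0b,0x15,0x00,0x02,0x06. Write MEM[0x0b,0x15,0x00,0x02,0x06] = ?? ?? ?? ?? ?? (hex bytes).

MEM[0x0b,0x15,0x00,0x02,0x06] = 54 54 74 40 65

D0: mem[0x0f..0x12] <- [4d 01 68 b7]
D1: mem[0x00..0x05] <- [74 40 54 8f d7 9e]
D2: mem[0x0e..0x13] <- [d7 9e 0a 65 74 4d]
D3: mem[0x09..0x0b] <- [74 40 54]
D4: mem[0x04..0x07] <- [9e 0a 65 74]
D5: mem[0x02..0x05] <- [40 54 b7 34]
query mem[0x0b]=0x54, mem[0x15]=0x54, mem[0x00]=0x74, mem[0x02]=0x40, mem[0x06]=0x65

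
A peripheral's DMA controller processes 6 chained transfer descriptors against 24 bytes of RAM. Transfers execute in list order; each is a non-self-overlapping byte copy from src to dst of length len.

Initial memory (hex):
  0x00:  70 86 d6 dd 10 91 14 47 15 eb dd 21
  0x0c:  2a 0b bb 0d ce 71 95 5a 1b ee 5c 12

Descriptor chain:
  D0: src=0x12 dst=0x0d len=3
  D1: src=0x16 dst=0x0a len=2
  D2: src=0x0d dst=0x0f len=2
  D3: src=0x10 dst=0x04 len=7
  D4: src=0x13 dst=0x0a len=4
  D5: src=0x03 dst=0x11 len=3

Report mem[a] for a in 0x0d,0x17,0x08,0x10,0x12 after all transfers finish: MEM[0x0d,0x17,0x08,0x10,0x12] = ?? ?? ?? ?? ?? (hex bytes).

D0: mem[0x0d..0x0f] <- [95 5a 1b]
D1: mem[0x0a..0x0b] <- [5c 12]
D2: mem[0x0f..0x10] <- [95 5a]
D3: mem[0x04..0x0a] <- [5a 71 95 5a 1b ee 5c]
D4: mem[0x0a..0x0d] <- [5a 1b ee 5c]
D5: mem[0x11..0x13] <- [dd 5a 71]
query mem[0x0d]=0x5c, mem[0x17]=0x12, mem[0x08]=0x1b, mem[0x10]=0x5a, mem[0x12]=0x5a

MEM[0x0d,0x17,0x08,0x10,0x12] = 5c 12 1b 5a 5a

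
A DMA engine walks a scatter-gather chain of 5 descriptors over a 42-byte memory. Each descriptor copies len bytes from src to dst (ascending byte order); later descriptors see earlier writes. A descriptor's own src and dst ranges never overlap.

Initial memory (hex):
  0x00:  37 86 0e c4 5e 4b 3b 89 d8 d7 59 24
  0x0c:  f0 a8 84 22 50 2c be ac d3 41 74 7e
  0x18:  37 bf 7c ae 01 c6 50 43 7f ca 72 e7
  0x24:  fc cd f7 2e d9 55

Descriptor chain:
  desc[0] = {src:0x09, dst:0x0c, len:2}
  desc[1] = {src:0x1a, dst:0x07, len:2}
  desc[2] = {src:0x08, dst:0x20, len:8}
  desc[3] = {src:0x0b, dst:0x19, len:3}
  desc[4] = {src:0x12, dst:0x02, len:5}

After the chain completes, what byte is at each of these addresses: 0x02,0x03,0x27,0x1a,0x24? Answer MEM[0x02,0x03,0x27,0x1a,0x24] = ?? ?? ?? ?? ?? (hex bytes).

MEM[0x02,0x03,0x27,0x1a,0x24] = be ac 22 d7 d7

#0 dst[0x0c+2] := {0xd7,0x59}
#1 dst[0x07+2] := {0x7c,0xae}
#2 dst[0x20+8] := {0xae,0xd7,0x59,0x24,0xd7,0x59,0x84,0x22}
#3 dst[0x19+3] := {0x24,0xd7,0x59}
#4 dst[0x02+5] := {0xbe,0xac,0xd3,0x41,0x74}
query mem[0x02]=0xbe, mem[0x03]=0xac, mem[0x27]=0x22, mem[0x1a]=0xd7, mem[0x24]=0xd7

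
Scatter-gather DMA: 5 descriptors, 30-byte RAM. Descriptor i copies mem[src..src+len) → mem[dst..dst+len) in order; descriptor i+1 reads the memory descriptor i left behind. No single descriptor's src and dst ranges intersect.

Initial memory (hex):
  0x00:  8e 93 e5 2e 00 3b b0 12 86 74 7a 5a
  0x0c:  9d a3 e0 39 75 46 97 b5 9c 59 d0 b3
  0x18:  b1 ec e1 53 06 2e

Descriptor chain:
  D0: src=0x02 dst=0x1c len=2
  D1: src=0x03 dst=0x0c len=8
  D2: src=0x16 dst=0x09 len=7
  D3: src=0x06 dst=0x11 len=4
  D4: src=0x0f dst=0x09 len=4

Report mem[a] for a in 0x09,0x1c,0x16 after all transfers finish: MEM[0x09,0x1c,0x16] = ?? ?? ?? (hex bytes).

D0: mem[0x1c..0x1d] <- [e5 2e]
D1: mem[0x0c..0x13] <- [2e 00 3b b0 12 86 74 7a]
D2: mem[0x09..0x0f] <- [d0 b3 b1 ec e1 53 e5]
D3: mem[0x11..0x14] <- [b0 12 86 d0]
D4: mem[0x09..0x0c] <- [e5 12 b0 12]
query mem[0x09]=0xe5, mem[0x1c]=0xe5, mem[0x16]=0xd0

MEM[0x09,0x1c,0x16] = e5 e5 d0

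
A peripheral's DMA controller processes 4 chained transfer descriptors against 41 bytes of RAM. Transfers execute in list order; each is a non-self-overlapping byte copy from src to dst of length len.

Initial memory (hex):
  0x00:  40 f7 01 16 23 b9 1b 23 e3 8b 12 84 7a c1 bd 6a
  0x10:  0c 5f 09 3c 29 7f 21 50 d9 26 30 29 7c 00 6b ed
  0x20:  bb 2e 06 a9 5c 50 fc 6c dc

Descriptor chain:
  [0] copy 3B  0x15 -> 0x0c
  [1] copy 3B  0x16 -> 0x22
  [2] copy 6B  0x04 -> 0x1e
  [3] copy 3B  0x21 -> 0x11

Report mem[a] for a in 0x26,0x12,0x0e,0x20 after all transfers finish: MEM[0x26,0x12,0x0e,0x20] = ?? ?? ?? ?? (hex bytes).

MEM[0x26,0x12,0x0e,0x20] = fc e3 50 1b

#0 dst[0x0c+3] := {0x7f,0x21,0x50}
#1 dst[0x22+3] := {0x21,0x50,0xd9}
#2 dst[0x1e+6] := {0x23,0xb9,0x1b,0x23,0xe3,0x8b}
#3 dst[0x11+3] := {0x23,0xe3,0x8b}
query mem[0x26]=0xfc, mem[0x12]=0xe3, mem[0x0e]=0x50, mem[0x20]=0x1b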